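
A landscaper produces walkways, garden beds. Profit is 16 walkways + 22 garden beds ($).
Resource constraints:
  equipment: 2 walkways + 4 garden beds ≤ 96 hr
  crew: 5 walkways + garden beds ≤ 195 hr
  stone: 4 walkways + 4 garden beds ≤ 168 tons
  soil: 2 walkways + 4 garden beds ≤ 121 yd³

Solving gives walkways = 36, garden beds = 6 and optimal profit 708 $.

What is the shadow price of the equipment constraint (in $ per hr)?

At the optimum: equipment uses 96 of 96 (binding); crew uses 186 of 195 (slack = 9); stone uses 168 of 168 (binding); soil uses 96 of 121 (slack = 25).
Since crew, soil are not tight, their duals are 0.
From A_Bᵀ y = c: 2·y_equipment + 4·y_stone = 16; 4·y_equipment + 4·y_stone = 22.
→ y_equipment = 3 and y_stone = 2.5.
Shadow price of equipment = 3.

3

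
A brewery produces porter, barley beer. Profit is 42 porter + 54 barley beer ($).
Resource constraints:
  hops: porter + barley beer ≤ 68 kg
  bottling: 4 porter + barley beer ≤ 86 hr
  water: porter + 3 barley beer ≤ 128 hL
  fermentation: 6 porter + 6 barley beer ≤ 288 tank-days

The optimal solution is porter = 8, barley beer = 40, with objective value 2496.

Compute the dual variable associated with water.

6

At the optimum: hops uses 48 of 68 (slack = 20); bottling uses 72 of 86 (slack = 14); water uses 128 of 128 (binding); fermentation uses 288 of 288 (binding).
By complementary slackness, y = 0 for the non-binding constraints.
Dual feasibility on the basic columns requires 1·y_water + 6·y_fermentation = 42, 3·y_water + 6·y_fermentation = 54.
This yields shadow prices y_water = 6, y_fermentation = 6.
Shadow price of water = 6.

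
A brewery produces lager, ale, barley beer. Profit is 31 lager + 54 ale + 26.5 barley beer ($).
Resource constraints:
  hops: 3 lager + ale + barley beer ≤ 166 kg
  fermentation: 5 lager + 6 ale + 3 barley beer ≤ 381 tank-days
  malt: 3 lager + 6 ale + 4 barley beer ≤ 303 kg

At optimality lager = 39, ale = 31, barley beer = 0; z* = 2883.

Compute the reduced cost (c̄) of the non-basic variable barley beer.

Binding: fermentation and malt. Non-binding: hops (18 unused).
Slack constraints have shadow price 0 (complementary slackness).
From A_Bᵀ y = c: 5·y_fermentation + 3·y_malt = 31; 6·y_fermentation + 6·y_malt = 54.
Solving: y_fermentation = 2, y_malt = 7.
Reduced cost of barley beer: c₃ − yᵀa₃ = 26.5 − (2·3 + 7·4) = 26.5 − 34 = -7.5.

-7.5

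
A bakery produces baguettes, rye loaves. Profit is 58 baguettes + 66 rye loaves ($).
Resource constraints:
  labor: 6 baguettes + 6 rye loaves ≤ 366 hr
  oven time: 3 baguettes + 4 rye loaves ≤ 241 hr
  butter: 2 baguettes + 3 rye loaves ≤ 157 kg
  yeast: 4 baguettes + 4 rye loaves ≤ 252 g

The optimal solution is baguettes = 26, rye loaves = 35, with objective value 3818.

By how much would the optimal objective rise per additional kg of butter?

8

At the optimum: labor uses 366 of 366 (binding); oven time uses 218 of 241 (slack = 23); butter uses 157 of 157 (binding); yeast uses 244 of 252 (slack = 8).
By complementary slackness, y = 0 for the non-binding constraints.
Dual feasibility on the basic columns requires 6·y_labor + 2·y_butter = 58, 6·y_labor + 3·y_butter = 66.
This yields shadow prices y_labor = 7, y_butter = 8.
Shadow price of butter = 8.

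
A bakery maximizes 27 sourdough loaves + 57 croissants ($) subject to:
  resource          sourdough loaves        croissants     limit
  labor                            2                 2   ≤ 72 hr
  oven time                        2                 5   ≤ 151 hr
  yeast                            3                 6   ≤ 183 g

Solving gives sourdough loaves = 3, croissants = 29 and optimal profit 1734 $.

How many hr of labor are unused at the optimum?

8

labor used = 2·3 + 2·29 = 64; slack = 72 − 64 = 8.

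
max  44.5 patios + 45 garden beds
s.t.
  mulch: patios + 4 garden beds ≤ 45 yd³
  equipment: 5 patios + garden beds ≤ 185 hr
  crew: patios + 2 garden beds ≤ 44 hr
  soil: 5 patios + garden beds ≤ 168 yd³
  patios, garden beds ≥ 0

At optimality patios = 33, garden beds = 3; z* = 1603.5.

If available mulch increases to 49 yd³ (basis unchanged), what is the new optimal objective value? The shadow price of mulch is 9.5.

Δb = 4, so new z* = 1603.5 + (9.5)·(4) = 1603.5 + 38 = 1641.5.

1641.5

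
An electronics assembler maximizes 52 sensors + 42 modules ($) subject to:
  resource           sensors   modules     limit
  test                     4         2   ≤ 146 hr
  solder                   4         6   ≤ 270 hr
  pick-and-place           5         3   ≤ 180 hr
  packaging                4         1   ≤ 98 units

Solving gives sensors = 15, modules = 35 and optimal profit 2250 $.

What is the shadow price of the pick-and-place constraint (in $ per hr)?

Check each constraint at x*: test 130/146 (slack 16); solder 270/270 (tight); pick-and-place 180/180 (tight); packaging 95/98 (slack 3).
By complementary slackness, y = 0 for the non-binding constraints.
Dual feasibility on the basic columns requires 4·y_solder + 5·y_pick-and-place = 52, 6·y_solder + 3·y_pick-and-place = 42.
Solving: y_solder = 3, y_pick-and-place = 8.
Shadow price of pick-and-place = 8.

8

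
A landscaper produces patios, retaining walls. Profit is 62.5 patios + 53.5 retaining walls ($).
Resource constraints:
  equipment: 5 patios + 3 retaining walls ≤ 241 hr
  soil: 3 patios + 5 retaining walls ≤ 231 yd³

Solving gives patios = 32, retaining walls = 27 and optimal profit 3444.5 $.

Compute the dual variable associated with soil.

Check each constraint at x*: equipment 241/241 (tight); soil 231/231 (tight).
Dual feasibility on the basic columns requires 5·y_equipment + 3·y_soil = 62.5, 3·y_equipment + 5·y_soil = 53.5.
This yields shadow prices y_equipment = 9.5, y_soil = 5.
Shadow price of soil = 5.

5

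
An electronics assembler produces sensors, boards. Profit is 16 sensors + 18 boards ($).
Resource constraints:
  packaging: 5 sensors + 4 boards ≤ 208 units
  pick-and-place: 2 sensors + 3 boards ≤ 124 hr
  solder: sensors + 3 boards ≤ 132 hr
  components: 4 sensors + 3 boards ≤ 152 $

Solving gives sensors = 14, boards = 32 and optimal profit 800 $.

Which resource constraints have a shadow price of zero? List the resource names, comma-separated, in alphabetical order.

packaging, solder

packaging: 198/208 (slack 10)
pick-and-place: 124/124 (binding)
solder: 110/132 (slack 22)
components: 152/152 (binding)
By complementary slackness, a constraint with positive slack has shadow price 0 → packaging, solder.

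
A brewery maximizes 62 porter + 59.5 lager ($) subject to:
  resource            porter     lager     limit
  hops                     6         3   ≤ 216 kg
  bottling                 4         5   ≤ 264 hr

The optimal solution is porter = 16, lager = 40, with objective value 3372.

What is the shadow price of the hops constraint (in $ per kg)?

Check each constraint at x*: hops 216/216 (tight); bottling 264/264 (tight).
From A_Bᵀ y = c: 6·y_hops + 4·y_bottling = 62; 3·y_hops + 5·y_bottling = 59.5.
Solving: y_hops = 4, y_bottling = 9.5.
Shadow price of hops = 4.

4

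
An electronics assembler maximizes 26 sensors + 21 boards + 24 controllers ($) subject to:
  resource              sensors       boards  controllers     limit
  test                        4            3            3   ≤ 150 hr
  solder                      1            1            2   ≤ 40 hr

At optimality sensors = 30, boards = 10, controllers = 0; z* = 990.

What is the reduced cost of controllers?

Both test and solder are binding at x*.
Dual feasibility on the basic columns requires 4·y_test + 1·y_solder = 26, 3·y_test + 1·y_solder = 21.
Solving: y_test = 5, y_solder = 6.
Reduced cost of controllers: c₃ − yᵀa₃ = 24 − (5·3 + 6·2) = 24 − 27 = -3.

-3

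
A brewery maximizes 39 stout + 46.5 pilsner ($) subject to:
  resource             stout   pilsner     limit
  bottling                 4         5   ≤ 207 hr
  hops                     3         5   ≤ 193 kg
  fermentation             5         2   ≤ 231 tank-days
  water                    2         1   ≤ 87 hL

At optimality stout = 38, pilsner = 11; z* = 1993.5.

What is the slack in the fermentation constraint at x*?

fermentation used = 5·38 + 2·11 = 212; slack = 231 − 212 = 19.

19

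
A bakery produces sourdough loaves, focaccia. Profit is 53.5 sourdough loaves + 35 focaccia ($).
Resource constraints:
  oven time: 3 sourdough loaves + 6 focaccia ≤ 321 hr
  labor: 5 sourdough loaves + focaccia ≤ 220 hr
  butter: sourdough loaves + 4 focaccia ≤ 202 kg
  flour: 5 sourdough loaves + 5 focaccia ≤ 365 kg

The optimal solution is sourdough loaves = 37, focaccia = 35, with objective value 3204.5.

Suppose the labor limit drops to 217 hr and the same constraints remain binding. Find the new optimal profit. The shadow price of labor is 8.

Δb = -3, so new z* = 3204.5 + (8)·(-3) = 3204.5 − 24 = 3180.5.

3180.5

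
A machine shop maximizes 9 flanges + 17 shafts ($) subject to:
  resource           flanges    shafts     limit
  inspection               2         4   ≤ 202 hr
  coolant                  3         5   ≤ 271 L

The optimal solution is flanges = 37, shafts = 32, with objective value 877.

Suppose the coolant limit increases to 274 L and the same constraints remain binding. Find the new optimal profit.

880

Check each constraint at x*: inspection 202/202 (tight); coolant 271/271 (tight).
From A_Bᵀ y = c: 2·y_inspection + 3·y_coolant = 9; 4·y_inspection + 5·y_coolant = 17.
Solving: y_inspection = 3, y_coolant = 1.
Δz = y_coolant·Δb = 1 × (3) = 3, so new z* = 877 + 3 = 880.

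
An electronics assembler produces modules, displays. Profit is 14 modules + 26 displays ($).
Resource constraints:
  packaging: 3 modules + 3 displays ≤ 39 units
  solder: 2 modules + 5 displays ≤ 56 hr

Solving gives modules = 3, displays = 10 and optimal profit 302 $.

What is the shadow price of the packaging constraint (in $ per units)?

Both packaging and solder are binding at x*.
The binding rows give the dual system: 3·y_packaging + 2·y_solder = 14 and 3·y_packaging + 5·y_solder = 26.
This yields shadow prices y_packaging = 2, y_solder = 4.
Shadow price of packaging = 2.

2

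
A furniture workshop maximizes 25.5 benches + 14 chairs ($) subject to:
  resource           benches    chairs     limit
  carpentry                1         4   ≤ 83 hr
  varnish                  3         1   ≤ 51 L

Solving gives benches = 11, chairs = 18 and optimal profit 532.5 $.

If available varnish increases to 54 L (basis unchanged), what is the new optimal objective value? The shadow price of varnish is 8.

556.5

Δb = 3, so new z* = 532.5 + (8)·(3) = 532.5 + 24 = 556.5.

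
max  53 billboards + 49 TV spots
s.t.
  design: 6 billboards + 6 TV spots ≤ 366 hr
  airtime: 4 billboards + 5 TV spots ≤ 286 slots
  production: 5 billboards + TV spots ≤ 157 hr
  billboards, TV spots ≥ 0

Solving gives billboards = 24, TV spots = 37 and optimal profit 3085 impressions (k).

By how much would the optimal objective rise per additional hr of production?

1

At the optimum: design uses 366 of 366 (binding); airtime uses 281 of 286 (slack = 5); production uses 157 of 157 (binding).
Slack constraints have shadow price 0 (complementary slackness).
From A_Bᵀ y = c: 6·y_design + 5·y_production = 53; 6·y_design + 1·y_production = 49.
This yields shadow prices y_design = 8, y_production = 1.
Shadow price of production = 1.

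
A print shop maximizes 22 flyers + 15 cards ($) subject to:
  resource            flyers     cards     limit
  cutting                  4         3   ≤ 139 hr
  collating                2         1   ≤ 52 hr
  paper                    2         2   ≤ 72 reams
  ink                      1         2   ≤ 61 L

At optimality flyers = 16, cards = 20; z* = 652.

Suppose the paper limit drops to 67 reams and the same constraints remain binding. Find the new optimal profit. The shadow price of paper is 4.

Δb = -5, so new z* = 652 + (4)·(-5) = 652 − 20 = 632.

632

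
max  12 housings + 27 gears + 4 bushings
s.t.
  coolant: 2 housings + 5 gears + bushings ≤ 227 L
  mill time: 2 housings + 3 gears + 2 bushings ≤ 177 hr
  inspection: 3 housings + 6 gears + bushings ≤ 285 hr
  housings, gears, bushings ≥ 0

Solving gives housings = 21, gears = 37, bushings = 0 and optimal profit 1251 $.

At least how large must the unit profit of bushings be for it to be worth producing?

Binding: coolant and inspection. Non-binding: mill time (24 unused).
Slack constraints have shadow price 0 (complementary slackness).
Dual feasibility on the basic columns requires 2·y_coolant + 3·y_inspection = 12, 5·y_coolant + 6·y_inspection = 27.
→ y_coolant = 3 and y_inspection = 2.
bushings enters the basis when its profit ≥ yᵀa₃ = 3·1 + 2·1 = 5.

5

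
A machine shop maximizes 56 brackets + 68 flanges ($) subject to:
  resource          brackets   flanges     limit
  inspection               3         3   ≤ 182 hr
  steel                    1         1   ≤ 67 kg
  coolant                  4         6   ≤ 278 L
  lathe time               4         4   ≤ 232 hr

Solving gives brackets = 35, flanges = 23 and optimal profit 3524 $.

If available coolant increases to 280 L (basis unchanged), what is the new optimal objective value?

Binding: coolant and lathe time. Non-binding: inspection (8 unused), steel (9 unused).
Slack constraints have shadow price 0 (complementary slackness).
The binding rows give the dual system: 4·y_coolant + 4·y_lathe time = 56 and 6·y_coolant + 4·y_lathe time = 68.
→ y_coolant = 6 and y_lathe time = 8.
Δz = y_coolant·Δb = 6 × (2) = 12, so new z* = 3524 + 12 = 3536.

3536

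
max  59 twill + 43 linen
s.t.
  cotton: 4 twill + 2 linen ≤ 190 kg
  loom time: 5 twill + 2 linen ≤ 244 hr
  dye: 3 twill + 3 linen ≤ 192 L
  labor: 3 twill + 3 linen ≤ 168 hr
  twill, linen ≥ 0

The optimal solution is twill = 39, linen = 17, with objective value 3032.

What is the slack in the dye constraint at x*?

dye used = 3·39 + 3·17 = 168; slack = 192 − 168 = 24.

24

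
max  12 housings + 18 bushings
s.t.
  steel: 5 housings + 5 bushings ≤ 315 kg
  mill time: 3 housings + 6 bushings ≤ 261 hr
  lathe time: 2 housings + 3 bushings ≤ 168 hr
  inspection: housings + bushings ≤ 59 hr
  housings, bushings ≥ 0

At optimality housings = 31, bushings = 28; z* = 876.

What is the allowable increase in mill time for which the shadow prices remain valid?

66

Binding constraints: mill time, inspection. The basis is B = [[3,6],[1,1]] with det -3.
Per unit increase in mill time, x* moves by d = (-0.3333, 0.3333).
The basis stays optimal until lathe time becomes binding; allowable increase = 66 hr.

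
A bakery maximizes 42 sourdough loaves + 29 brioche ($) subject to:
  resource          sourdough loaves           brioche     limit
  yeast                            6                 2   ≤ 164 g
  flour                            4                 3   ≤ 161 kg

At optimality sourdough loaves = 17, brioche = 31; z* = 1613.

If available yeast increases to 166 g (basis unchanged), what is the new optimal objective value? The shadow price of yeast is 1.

1615

Δb = 2, so new z* = 1613 + (1)·(2) = 1613 + 2 = 1615.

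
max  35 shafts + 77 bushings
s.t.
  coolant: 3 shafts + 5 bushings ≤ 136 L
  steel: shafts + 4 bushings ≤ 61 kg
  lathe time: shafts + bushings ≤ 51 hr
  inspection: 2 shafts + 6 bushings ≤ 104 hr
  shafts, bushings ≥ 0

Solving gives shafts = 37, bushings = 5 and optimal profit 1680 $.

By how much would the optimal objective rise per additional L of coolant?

7

Binding: coolant and inspection. Non-binding: steel (4 unused), lathe time (9 unused).
By complementary slackness, y = 0 for the non-binding constraints.
The binding rows give the dual system: 3·y_coolant + 2·y_inspection = 35 and 5·y_coolant + 6·y_inspection = 77.
Solving: y_coolant = 7, y_inspection = 7.
Shadow price of coolant = 7.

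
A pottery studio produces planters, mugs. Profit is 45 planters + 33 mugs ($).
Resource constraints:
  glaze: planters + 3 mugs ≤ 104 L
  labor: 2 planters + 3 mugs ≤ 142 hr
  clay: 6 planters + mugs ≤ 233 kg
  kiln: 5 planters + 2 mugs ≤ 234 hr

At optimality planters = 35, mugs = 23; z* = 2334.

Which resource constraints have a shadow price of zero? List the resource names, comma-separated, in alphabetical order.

kiln, labor

glaze: 104/104 (binding)
labor: 139/142 (slack 3)
clay: 233/233 (binding)
kiln: 221/234 (slack 13)
By complementary slackness, a constraint with positive slack has shadow price 0 → kiln, labor.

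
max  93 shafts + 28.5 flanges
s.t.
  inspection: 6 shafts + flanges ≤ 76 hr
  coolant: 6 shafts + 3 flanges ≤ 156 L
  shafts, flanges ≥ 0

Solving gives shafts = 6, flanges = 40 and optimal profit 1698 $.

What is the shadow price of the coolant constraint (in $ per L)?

Both inspection and coolant are binding at x*.
Dual feasibility on the basic columns requires 6·y_inspection + 6·y_coolant = 93, 1·y_inspection + 3·y_coolant = 28.5.
→ y_inspection = 9 and y_coolant = 6.5.
Shadow price of coolant = 6.5.

6.5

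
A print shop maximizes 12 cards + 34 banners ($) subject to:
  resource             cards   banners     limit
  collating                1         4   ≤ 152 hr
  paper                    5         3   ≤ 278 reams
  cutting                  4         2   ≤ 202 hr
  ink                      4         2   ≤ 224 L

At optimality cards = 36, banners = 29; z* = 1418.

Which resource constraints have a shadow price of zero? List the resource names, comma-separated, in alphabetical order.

collating: 152/152 (binding)
paper: 267/278 (slack 11)
cutting: 202/202 (binding)
ink: 202/224 (slack 22)
By complementary slackness, a constraint with positive slack has shadow price 0 → ink, paper.

ink, paper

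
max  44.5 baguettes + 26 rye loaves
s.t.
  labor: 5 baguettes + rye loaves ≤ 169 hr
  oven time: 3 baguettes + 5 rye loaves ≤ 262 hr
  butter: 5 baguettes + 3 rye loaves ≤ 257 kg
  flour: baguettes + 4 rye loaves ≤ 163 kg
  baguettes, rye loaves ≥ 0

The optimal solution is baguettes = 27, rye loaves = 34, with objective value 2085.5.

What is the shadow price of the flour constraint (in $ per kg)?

Check each constraint at x*: labor 169/169 (tight); oven time 251/262 (slack 11); butter 237/257 (slack 20); flour 163/163 (tight).
Since oven time, butter are not tight, their duals are 0.
Dual feasibility on the basic columns requires 5·y_labor + 1·y_flour = 44.5, 1·y_labor + 4·y_flour = 26.
→ y_labor = 8 and y_flour = 4.5.
Shadow price of flour = 4.5.

4.5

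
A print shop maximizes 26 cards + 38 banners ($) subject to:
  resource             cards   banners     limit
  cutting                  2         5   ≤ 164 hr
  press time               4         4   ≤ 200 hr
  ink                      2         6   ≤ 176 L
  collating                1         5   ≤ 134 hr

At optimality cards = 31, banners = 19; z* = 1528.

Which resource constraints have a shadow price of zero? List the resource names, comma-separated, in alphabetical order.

collating, cutting

cutting: 157/164 (slack 7)
press time: 200/200 (binding)
ink: 176/176 (binding)
collating: 126/134 (slack 8)
By complementary slackness, a constraint with positive slack has shadow price 0 → collating, cutting.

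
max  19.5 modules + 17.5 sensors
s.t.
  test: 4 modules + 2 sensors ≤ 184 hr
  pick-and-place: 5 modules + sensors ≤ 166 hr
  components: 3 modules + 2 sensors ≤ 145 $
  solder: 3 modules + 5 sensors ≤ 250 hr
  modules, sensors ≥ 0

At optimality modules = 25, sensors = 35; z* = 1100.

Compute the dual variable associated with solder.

Binding: components and solder. Non-binding: test (14 unused), pick-and-place (6 unused).
By complementary slackness, y = 0 for the non-binding constraints.
Dual feasibility on the basic columns requires 3·y_components + 3·y_solder = 19.5, 2·y_components + 5·y_solder = 17.5.
→ y_components = 5 and y_solder = 1.5.
Shadow price of solder = 1.5.

1.5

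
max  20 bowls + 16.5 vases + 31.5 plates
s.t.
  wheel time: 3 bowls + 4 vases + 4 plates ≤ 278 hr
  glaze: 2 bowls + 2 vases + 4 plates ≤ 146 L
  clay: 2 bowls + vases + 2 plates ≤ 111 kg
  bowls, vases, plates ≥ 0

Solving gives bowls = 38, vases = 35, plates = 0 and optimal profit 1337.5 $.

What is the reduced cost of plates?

At the optimum: wheel time uses 254 of 278 (slack = 24); glaze uses 146 of 146 (binding); clay uses 111 of 111 (binding).
By complementary slackness, y = 0 for the non-binding constraint.
From A_Bᵀ y = c: 2·y_glaze + 2·y_clay = 20; 2·y_glaze + 1·y_clay = 16.5.
→ y_glaze = 6.5 and y_clay = 3.5.
Reduced cost of plates: c₃ − yᵀa₃ = 31.5 − (6.5·4 + 3.5·2) = 31.5 − 33 = -1.5.

-1.5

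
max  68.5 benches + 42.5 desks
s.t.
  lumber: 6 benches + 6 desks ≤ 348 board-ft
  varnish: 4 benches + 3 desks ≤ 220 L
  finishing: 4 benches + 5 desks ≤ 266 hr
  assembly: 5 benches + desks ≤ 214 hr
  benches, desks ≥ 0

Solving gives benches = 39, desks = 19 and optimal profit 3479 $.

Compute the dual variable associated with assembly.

Check each constraint at x*: lumber 348/348 (tight); varnish 213/220 (slack 7); finishing 251/266 (slack 15); assembly 214/214 (tight).
By complementary slackness, y = 0 for the non-binding constraints.
From A_Bᵀ y = c: 6·y_lumber + 5·y_assembly = 68.5; 6·y_lumber + 1·y_assembly = 42.5.
→ y_lumber = 6 and y_assembly = 6.5.
Shadow price of assembly = 6.5.

6.5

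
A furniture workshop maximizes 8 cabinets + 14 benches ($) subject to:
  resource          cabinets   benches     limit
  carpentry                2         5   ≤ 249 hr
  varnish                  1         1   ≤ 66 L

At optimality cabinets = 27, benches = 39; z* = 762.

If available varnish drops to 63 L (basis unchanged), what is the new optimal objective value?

At the optimum: carpentry uses 249 of 249 (binding); varnish uses 66 of 66 (binding).
The binding rows give the dual system: 2·y_carpentry + 1·y_varnish = 8 and 5·y_carpentry + 1·y_varnish = 14.
This yields shadow prices y_carpentry = 2, y_varnish = 4.
Δz = y_varnish·Δb = 4 × (-3) = -12, so new z* = 762 − 12 = 750.

750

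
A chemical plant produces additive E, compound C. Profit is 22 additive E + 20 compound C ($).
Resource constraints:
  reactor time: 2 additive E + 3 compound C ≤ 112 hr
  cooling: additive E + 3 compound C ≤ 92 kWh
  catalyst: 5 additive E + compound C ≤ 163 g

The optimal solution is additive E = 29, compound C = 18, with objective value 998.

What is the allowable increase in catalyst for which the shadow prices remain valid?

117

Binding constraints: reactor time, catalyst. The basis is B = [[2,3],[5,1]] with det -13.
Per unit increase in catalyst, x* moves by d = (0.2308, -0.1538).
The basis stays optimal until compound C reaches 0; allowable increase = 117 g.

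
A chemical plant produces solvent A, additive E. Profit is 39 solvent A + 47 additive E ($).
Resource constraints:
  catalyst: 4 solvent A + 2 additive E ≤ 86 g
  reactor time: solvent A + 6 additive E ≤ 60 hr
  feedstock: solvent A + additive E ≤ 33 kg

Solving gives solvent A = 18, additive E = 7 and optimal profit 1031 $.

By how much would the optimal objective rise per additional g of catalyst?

Check each constraint at x*: catalyst 86/86 (tight); reactor time 60/60 (tight); feedstock 25/33 (slack 8).
By complementary slackness, y = 0 for the non-binding constraint.
Dual feasibility on the basic columns requires 4·y_catalyst + 1·y_reactor time = 39, 2·y_catalyst + 6·y_reactor time = 47.
→ y_catalyst = 8.5 and y_reactor time = 5.
Shadow price of catalyst = 8.5.

8.5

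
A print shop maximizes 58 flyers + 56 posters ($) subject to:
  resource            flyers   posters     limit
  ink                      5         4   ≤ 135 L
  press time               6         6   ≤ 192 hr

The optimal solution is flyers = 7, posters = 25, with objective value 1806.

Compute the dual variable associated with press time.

8

Both ink and press time are binding at x*.
The binding rows give the dual system: 5·y_ink + 6·y_press time = 58 and 4·y_ink + 6·y_press time = 56.
Solving: y_ink = 2, y_press time = 8.
Shadow price of press time = 8.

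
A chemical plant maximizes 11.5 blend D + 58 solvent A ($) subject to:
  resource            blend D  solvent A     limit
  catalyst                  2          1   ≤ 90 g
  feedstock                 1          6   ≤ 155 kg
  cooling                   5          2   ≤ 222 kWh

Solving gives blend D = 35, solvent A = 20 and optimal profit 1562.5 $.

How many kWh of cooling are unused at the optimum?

cooling used = 5·35 + 2·20 = 215; slack = 222 − 215 = 7.

7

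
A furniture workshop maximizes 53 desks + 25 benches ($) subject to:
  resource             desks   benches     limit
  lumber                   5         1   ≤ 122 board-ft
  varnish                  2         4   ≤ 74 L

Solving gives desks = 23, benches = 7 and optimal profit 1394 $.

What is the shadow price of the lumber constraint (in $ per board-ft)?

9

At the optimum: lumber uses 122 of 122 (binding); varnish uses 74 of 74 (binding).
The binding rows give the dual system: 5·y_lumber + 2·y_varnish = 53 and 1·y_lumber + 4·y_varnish = 25.
Solving: y_lumber = 9, y_varnish = 4.
Shadow price of lumber = 9.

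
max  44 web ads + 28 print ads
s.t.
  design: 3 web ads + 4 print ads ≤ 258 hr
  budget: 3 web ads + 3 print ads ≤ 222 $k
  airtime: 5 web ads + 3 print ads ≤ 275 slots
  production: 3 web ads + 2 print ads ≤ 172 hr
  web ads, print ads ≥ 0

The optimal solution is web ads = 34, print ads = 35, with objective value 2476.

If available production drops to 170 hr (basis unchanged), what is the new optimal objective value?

2460

Binding: airtime and production. Non-binding: design (16 unused), budget (15 unused).
By complementary slackness, y = 0 for the non-binding constraints.
From A_Bᵀ y = c: 5·y_airtime + 3·y_production = 44; 3·y_airtime + 2·y_production = 28.
→ y_airtime = 4 and y_production = 8.
Δz = y_production·Δb = 8 × (-2) = -16, so new z* = 2476 − 16 = 2460.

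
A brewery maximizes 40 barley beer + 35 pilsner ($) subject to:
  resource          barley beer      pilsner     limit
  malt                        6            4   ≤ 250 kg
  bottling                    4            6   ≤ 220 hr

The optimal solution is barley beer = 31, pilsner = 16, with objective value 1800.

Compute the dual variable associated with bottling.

2.5

Check each constraint at x*: malt 250/250 (tight); bottling 220/220 (tight).
From A_Bᵀ y = c: 6·y_malt + 4·y_bottling = 40; 4·y_malt + 6·y_bottling = 35.
→ y_malt = 5 and y_bottling = 2.5.
Shadow price of bottling = 2.5.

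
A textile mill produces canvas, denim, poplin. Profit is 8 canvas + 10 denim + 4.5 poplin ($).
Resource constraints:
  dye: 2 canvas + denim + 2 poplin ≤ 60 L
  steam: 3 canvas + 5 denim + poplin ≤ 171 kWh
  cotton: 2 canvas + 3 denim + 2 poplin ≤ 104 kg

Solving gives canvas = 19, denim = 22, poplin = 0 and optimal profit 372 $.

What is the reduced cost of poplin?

-3.5

At the optimum: dye uses 60 of 60 (binding); steam uses 167 of 171 (slack = 4); cotton uses 104 of 104 (binding).
Since steam is not tight, its dual is 0.
From A_Bᵀ y = c: 2·y_dye + 2·y_cotton = 8; 1·y_dye + 3·y_cotton = 10.
Solving: y_dye = 1, y_cotton = 3.
Reduced cost of poplin: c₃ − yᵀa₃ = 4.5 − (1·2 + 3·2) = 4.5 − 8 = -3.5.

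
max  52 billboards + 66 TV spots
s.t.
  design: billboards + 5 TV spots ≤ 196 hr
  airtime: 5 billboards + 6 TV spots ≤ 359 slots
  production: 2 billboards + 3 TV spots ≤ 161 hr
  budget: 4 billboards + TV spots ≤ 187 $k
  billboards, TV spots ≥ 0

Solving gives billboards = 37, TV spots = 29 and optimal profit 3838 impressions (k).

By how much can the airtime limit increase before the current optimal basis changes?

3

Binding constraints: airtime, production. The basis is B = [[5,6],[2,3]] with det 3.
Per unit increase in airtime, x* moves by d = (1, -0.6667).
The basis stays optimal until budget becomes binding; allowable increase = 3 slots.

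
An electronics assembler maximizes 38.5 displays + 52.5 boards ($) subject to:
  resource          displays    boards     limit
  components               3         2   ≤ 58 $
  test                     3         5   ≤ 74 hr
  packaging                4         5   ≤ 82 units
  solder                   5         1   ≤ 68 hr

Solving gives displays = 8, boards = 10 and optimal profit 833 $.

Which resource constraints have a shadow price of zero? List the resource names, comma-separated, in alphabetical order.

components, solder

components: 44/58 (slack 14)
test: 74/74 (binding)
packaging: 82/82 (binding)
solder: 50/68 (slack 18)
By complementary slackness, a constraint with positive slack has shadow price 0 → components, solder.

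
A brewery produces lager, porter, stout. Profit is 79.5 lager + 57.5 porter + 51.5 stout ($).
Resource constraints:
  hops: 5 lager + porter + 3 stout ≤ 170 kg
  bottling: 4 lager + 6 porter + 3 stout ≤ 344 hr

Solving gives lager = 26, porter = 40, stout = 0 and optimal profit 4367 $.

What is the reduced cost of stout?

At the optimum: hops uses 170 of 170 (binding); bottling uses 344 of 344 (binding).
Dual feasibility on the basic columns requires 5·y_hops + 4·y_bottling = 79.5, 1·y_hops + 6·y_bottling = 57.5.
This yields shadow prices y_hops = 9.5, y_bottling = 8.
Reduced cost of stout: c₃ − yᵀa₃ = 51.5 − (9.5·3 + 8·3) = 51.5 − 52.5 = -1.

-1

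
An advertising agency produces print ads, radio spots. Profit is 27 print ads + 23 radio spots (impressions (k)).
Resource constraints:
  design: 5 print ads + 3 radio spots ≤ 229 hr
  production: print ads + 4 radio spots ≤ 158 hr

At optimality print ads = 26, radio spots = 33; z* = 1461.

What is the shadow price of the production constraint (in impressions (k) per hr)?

2

At the optimum: design uses 229 of 229 (binding); production uses 158 of 158 (binding).
The binding rows give the dual system: 5·y_design + 1·y_production = 27 and 3·y_design + 4·y_production = 23.
This yields shadow prices y_design = 5, y_production = 2.
Shadow price of production = 2.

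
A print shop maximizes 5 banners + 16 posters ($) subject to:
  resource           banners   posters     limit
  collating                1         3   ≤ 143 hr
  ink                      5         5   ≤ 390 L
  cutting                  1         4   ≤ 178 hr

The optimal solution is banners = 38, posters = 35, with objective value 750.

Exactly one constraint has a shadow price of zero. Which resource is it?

collating: 143/143 (binding)
ink: 365/390 (slack 25)
cutting: 178/178 (binding)
By complementary slackness, a constraint with positive slack has shadow price 0 → ink.

ink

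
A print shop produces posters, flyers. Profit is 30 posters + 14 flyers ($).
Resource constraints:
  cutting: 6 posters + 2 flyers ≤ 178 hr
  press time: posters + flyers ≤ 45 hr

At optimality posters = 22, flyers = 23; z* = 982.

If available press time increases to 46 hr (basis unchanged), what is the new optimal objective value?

Check each constraint at x*: cutting 178/178 (tight); press time 45/45 (tight).
The binding rows give the dual system: 6·y_cutting + 1·y_press time = 30 and 2·y_cutting + 1·y_press time = 14.
This yields shadow prices y_cutting = 4, y_press time = 6.
Δz = y_press time·Δb = 6 × (1) = 6, so new z* = 982 + 6 = 988.

988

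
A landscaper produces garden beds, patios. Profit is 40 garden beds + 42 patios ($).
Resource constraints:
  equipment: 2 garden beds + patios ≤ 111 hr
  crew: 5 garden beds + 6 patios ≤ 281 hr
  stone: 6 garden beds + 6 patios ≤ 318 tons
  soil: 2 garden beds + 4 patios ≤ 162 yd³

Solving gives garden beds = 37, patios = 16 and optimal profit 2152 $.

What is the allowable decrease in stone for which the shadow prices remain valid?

Binding constraints: crew, stone. The basis is B = [[5,6],[6,6]] with det -6.
Per unit decrease in stone, x* moves by d = (-1, 0.8333).
The basis stays optimal until soil becomes binding; allowable decrease = 18 tons.

18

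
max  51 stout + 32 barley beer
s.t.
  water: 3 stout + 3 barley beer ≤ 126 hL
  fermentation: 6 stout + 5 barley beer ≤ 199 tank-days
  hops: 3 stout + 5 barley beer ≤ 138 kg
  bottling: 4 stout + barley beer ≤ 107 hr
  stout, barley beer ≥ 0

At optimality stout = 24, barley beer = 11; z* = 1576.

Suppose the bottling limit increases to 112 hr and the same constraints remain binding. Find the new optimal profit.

At the optimum: water uses 105 of 126 (slack = 21); fermentation uses 199 of 199 (binding); hops uses 127 of 138 (slack = 11); bottling uses 107 of 107 (binding).
Slack constraints have shadow price 0 (complementary slackness).
From A_Bᵀ y = c: 6·y_fermentation + 4·y_bottling = 51; 5·y_fermentation + 1·y_bottling = 32.
This yields shadow prices y_fermentation = 5.5, y_bottling = 4.5.
Δz = y_bottling·Δb = 4.5 × (5) = 22.5, so new z* = 1576 + 22.5 = 1598.5.

1598.5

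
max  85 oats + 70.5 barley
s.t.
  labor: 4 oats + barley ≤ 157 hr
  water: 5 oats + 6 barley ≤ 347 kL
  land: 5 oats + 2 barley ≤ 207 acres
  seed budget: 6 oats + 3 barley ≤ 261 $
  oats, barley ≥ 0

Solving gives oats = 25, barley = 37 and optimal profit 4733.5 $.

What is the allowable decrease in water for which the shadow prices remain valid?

56

Binding constraints: water, seed budget. The basis is B = [[5,6],[6,3]] with det -21.
Per unit decrease in water, x* moves by d = (0.1429, -0.2857).
The basis stays optimal until land becomes binding; allowable decrease = 56 kL.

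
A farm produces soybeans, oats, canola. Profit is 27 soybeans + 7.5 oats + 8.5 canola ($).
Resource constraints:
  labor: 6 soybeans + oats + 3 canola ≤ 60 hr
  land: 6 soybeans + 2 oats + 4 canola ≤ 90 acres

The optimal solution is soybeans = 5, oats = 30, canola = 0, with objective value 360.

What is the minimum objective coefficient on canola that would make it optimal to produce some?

16.5

At the optimum: labor uses 60 of 60 (binding); land uses 90 of 90 (binding).
The binding rows give the dual system: 6·y_labor + 6·y_land = 27 and 1·y_labor + 2·y_land = 7.5.
Solving: y_labor = 1.5, y_land = 3.
canola enters the basis when its profit ≥ yᵀa₃ = 1.5·3 + 3·4 = 16.5.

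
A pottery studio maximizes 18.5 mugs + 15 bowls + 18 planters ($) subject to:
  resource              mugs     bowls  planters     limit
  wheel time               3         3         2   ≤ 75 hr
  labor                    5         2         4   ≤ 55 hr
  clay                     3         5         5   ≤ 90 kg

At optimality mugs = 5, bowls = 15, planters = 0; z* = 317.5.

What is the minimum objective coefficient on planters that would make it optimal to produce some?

20

Check each constraint at x*: wheel time 60/75 (slack 15); labor 55/55 (tight); clay 90/90 (tight).
Since wheel time is not tight, its dual is 0.
The binding rows give the dual system: 5·y_labor + 3·y_clay = 18.5 and 2·y_labor + 5·y_clay = 15.
This yields shadow prices y_labor = 2.5, y_clay = 2.
planters enters the basis when its profit ≥ yᵀa₃ = 2.5·4 + 2·5 = 20.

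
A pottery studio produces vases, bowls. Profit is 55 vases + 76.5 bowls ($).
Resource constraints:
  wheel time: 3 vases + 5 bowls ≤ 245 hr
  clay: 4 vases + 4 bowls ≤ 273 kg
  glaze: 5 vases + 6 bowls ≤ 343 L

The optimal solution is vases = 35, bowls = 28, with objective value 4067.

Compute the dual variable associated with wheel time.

7.5

Binding: wheel time and glaze. Non-binding: clay (21 unused).
Since clay is not tight, its dual is 0.
The binding rows give the dual system: 3·y_wheel time + 5·y_glaze = 55 and 5·y_wheel time + 6·y_glaze = 76.5.
→ y_wheel time = 7.5 and y_glaze = 6.5.
Shadow price of wheel time = 7.5.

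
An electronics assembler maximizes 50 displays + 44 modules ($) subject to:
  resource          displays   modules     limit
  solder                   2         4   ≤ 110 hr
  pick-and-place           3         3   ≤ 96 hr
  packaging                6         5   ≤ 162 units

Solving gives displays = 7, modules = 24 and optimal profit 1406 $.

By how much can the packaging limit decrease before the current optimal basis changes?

24.5

Binding constraints: solder, packaging. The basis is B = [[2,4],[6,5]] with det -14.
Per unit decrease in packaging, x* moves by d = (-0.2857, 0.1429).
The basis stays optimal until displays reaches 0; allowable decrease = 24.5 units.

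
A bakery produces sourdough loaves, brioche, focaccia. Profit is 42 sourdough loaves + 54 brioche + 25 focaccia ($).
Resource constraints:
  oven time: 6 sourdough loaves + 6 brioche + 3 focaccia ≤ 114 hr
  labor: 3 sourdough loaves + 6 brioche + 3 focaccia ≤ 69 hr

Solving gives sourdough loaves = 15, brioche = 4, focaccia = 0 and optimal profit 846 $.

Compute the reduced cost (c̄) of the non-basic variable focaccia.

At the optimum: oven time uses 114 of 114 (binding); labor uses 69 of 69 (binding).
The binding rows give the dual system: 6·y_oven time + 3·y_labor = 42 and 6·y_oven time + 6·y_labor = 54.
→ y_oven time = 5 and y_labor = 4.
Reduced cost of focaccia: c₃ − yᵀa₃ = 25 − (5·3 + 4·3) = 25 − 27 = -2.

-2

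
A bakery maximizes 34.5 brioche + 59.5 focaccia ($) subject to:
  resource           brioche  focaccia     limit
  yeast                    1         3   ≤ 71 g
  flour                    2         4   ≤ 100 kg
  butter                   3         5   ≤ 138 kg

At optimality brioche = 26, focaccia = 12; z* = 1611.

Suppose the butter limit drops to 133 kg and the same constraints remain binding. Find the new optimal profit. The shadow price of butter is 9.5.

1563.5

Δb = -5, so new z* = 1611 + (9.5)·(-5) = 1611 − 47.5 = 1563.5.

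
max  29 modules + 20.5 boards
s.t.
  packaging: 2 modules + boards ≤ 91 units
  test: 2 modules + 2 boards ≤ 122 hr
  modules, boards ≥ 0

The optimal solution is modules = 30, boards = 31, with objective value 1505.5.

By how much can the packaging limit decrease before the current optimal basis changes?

30

Binding constraints: packaging, test. The basis is B = [[2,1],[2,2]] with det 2.
Per unit decrease in packaging, x* moves by d = (-1, 1).
The basis stays optimal until modules reaches 0; allowable decrease = 30 units.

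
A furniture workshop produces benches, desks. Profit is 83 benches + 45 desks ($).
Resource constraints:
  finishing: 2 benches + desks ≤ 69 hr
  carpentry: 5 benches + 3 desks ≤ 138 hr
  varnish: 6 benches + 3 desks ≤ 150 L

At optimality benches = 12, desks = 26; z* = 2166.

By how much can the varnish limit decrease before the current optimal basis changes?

12

Binding constraints: carpentry, varnish. The basis is B = [[5,3],[6,3]] with det -3.
Per unit decrease in varnish, x* moves by d = (-1, 1.6667).
The basis stays optimal until benches reaches 0; allowable decrease = 12 L.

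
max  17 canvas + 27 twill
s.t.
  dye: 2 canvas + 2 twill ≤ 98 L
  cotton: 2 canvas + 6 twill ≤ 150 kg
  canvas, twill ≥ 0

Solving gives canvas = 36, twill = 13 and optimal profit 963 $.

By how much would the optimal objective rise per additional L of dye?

Check each constraint at x*: dye 98/98 (tight); cotton 150/150 (tight).
The binding rows give the dual system: 2·y_dye + 2·y_cotton = 17 and 2·y_dye + 6·y_cotton = 27.
→ y_dye = 6 and y_cotton = 2.5.
Shadow price of dye = 6.

6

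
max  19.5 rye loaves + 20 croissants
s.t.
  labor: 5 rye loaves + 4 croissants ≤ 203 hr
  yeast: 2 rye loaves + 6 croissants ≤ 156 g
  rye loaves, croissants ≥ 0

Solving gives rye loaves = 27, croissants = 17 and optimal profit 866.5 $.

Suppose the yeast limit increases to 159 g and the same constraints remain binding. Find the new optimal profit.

869.5

At the optimum: labor uses 203 of 203 (binding); yeast uses 156 of 156 (binding).
From A_Bᵀ y = c: 5·y_labor + 2·y_yeast = 19.5; 4·y_labor + 6·y_yeast = 20.
→ y_labor = 3.5 and y_yeast = 1.
Δz = y_yeast·Δb = 1 × (3) = 3, so new z* = 866.5 + 3 = 869.5.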